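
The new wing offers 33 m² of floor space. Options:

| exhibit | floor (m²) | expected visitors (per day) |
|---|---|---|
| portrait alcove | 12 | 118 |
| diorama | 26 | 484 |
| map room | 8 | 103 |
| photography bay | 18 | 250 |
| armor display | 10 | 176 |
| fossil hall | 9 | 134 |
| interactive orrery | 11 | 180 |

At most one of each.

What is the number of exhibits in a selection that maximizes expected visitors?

3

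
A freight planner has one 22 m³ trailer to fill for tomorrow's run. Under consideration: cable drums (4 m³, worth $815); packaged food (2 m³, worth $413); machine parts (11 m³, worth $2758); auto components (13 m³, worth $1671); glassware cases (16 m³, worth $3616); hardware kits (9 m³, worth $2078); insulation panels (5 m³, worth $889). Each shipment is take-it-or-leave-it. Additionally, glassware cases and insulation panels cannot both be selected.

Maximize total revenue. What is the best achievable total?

5249

Packaged food + machine parts + hardware kits uses 22 of the 22 m³ and totals 5249.
Next best is cable drums + packaged food + machine parts + insulation panels at 4875 (22 m³) — short by 374.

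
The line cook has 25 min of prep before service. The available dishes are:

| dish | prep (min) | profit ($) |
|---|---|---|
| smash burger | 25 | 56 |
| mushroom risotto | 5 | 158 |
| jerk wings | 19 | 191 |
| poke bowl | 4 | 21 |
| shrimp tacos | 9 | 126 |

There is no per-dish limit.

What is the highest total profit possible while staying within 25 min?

790

By profit per min: mushroom risotto 31.60, shrimp tacos 14.00, jerk wings 10.05, poke bowl 5.25 lead.
5×mushroom risotto uses 25 of the 25 min and totals 790.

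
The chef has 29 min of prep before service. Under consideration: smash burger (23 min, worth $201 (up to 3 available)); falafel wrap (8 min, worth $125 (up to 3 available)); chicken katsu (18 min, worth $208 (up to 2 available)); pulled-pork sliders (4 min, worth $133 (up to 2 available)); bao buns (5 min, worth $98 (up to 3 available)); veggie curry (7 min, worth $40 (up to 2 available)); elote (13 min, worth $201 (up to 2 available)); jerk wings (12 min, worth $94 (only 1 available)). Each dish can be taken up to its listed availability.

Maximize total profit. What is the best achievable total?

Density check — pulled-pork sliders 33.25, bao buns 19.60, falafel wrap 15.62, elote 15.46 are the best per min.
The ratio heuristic lands on 2×pulled-pork sliders + 3×bao buns (560) but leaves 6 min idle.
Dropping 2×bao buns frees 10 min; slotting in 2×falafel wrap (16 min) lifts the total to 614 at 29 min.

614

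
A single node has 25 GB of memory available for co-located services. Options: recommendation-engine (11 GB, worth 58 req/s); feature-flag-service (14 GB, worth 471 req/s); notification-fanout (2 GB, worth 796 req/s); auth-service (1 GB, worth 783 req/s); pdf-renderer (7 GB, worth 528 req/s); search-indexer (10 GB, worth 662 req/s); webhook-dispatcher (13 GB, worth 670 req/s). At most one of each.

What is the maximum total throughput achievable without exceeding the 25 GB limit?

Density check — auth-service 783.00, notification-fanout 398.00, pdf-renderer 75.43, search-indexer 66.20 are the best per GB.
Filling by ratio: notification-fanout + auth-service + pdf-renderer + search-indexer for 2769, with 5 GB left unused.
The 10 GB tied up in search-indexer is better spent on webhook-dispatcher — total rises to 2777 (23 GB).

2777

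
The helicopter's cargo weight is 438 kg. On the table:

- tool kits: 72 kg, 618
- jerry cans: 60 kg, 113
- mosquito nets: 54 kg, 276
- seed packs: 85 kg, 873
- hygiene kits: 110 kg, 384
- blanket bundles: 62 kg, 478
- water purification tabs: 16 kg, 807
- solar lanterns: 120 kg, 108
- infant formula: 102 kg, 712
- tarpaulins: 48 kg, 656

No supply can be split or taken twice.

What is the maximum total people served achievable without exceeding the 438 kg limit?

4144

The ratio ordering already packs tightly: tool kits + seed packs + blanket bundles + water purification tabs + infant formula + tarpaulins, 385 kg, 4144.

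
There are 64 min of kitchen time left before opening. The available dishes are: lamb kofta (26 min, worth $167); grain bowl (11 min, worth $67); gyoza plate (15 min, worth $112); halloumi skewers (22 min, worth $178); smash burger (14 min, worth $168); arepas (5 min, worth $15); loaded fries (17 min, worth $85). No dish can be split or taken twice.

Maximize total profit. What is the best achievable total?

525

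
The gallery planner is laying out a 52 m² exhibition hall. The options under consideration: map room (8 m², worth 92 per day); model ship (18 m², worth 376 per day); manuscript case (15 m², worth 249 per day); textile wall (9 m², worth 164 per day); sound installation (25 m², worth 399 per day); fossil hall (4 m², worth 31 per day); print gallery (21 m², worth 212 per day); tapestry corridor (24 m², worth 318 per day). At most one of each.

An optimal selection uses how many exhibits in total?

Best achievable expected visitors is 939.
One optimal bundle: model ship + textile wall + sound installation (52 m²).
Every optimal selection uses 3 exhibits.

3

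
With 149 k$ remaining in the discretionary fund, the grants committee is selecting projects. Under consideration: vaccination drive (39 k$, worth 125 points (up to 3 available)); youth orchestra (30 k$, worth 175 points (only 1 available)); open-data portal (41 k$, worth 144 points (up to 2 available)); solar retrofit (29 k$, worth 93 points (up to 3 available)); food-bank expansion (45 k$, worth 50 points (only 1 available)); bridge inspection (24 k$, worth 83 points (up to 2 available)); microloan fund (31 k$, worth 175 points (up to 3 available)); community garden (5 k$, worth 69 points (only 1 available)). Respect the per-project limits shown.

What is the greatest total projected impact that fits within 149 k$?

By projected impact per k$: community garden 13.80, youth orchestra 5.83, microloan fund 5.65, open-data portal 3.51 lead.
Taking the top-ratio projects first gives youth orchestra + 3×microloan fund + community garden for 769 (128 k$).
The 5 k$ tied up in community garden is better spent on bridge inspection — total rises to 783 (147 k$).
No other feasible combination exceeds 783.

783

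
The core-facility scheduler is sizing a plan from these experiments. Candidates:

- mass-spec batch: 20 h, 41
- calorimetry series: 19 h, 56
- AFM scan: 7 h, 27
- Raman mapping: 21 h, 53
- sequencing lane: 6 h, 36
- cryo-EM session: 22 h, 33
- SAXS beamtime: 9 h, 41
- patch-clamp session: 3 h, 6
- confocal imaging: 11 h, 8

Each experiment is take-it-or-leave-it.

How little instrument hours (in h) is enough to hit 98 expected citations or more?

22

Need the lightest bundle worth ≥ 98.
AFM scan + sequencing lane + SAXS beamtime reaches 104 using 22 h.
Below 22 h the best achievable stays under 98.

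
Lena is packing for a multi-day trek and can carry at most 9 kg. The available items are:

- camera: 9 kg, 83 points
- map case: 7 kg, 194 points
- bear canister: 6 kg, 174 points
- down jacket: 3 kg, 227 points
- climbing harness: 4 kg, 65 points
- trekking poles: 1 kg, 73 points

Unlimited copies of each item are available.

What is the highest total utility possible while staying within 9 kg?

Ranking by ratio (utility/kg): down jacket 75.67, trekking poles 73.00, bear canister 29.00, map case 27.71.
3×down jacket uses 9 of the 9 kg and totals 681.

681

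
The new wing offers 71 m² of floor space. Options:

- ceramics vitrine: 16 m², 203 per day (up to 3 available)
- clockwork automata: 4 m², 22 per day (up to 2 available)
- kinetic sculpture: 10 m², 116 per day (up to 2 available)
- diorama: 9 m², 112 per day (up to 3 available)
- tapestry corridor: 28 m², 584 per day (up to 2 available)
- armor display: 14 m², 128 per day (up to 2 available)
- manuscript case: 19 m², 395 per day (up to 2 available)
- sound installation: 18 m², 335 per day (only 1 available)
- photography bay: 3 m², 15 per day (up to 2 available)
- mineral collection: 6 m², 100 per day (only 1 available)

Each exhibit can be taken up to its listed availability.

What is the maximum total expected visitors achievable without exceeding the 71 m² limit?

1414

Density check — tapestry corridor 20.86, manuscript case 20.79, sound installation 18.61 are the best per m².
Taking the top-ratio exhibits first gives diorama + 2×tapestry corridor + mineral collection for 1380 (71 m²).
Replace diorama and tapestry corridor with manuscript case + sound installation: the trade gains 34 net, giving 1414 at 71 m².
No other feasible combination exceeds 1414.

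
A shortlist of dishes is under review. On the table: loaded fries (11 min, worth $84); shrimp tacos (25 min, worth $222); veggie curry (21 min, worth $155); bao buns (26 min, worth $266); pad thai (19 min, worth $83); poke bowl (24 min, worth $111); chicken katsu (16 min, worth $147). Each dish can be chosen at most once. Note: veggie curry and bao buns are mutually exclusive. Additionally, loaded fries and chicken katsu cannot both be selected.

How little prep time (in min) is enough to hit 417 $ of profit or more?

Look for the lowest-prep combination reaching 417.
shrimp tacos + bao buns: 488 profit at 51 min.
Below 51 min the best achievable stays under 417.

51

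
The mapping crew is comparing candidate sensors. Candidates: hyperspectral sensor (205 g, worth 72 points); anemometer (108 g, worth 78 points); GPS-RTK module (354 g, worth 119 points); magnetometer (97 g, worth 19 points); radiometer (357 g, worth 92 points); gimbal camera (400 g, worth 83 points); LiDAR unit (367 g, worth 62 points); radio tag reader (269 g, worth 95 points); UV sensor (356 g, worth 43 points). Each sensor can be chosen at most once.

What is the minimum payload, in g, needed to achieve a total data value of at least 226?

Look for the lowest-payload combination reaching 226.
Taking hyperspectral sensor + anemometer + radio tag reader gives 245 (≥ 226) for 582 g.
No combination under 582 g hits 226.

582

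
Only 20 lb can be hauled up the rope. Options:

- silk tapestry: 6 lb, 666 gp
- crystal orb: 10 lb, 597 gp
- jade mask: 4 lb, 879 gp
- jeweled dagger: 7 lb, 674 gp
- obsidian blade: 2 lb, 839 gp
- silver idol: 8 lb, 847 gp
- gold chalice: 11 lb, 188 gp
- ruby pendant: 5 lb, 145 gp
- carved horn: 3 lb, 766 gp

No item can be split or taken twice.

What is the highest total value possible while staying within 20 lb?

Taking the top-ratio items first gives silk tapestry + jade mask + obsidian blade + ruby pendant + carved horn for 3295 (20 lb).
Replace silk tapestry and ruby pendant with silver idol: the trade gains 36 net, giving 3331 at 17 lb.

3331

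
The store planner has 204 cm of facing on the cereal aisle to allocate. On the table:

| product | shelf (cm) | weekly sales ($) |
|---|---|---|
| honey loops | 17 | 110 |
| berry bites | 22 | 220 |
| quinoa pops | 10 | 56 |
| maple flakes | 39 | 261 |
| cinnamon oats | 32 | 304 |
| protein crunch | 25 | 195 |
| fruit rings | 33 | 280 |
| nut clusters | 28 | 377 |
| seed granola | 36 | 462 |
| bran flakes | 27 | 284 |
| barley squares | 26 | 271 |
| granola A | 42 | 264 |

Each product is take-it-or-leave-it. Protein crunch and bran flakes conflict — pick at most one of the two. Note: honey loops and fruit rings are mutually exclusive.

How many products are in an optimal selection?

7

The maximum weekly sales within 204 cm is 2198.
One optimal bundle: berry bites + cinnamon oats + fruit rings + nut clusters + seed granola + bran flakes + barley squares (204 cm).
Any selection reaching 2198 contains exactly 7 products.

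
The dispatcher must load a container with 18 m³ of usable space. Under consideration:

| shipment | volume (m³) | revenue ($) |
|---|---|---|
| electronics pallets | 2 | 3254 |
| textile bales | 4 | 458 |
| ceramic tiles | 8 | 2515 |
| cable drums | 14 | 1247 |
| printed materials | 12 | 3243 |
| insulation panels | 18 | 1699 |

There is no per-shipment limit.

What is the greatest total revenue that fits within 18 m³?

29286

Taking 9×electronics pallets: 18 m³ used, 29286 in revenue.
That's the maximum — no swap from here does better than 29286.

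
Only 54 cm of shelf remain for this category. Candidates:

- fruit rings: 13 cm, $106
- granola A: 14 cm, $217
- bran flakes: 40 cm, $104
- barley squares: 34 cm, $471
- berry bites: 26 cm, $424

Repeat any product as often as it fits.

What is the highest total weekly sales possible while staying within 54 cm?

858

Density check — berry bites 16.31, granola A 15.50, barley squares 13.85, fruit rings 8.15 are the best per cm.
Taking the top-ratio products first gives 2×berry bites for 848 (52 cm).
Replace berry bites with 2×granola A: the trade gains 10 net, giving 858 at 54 cm.
No other feasible combination exceeds 858.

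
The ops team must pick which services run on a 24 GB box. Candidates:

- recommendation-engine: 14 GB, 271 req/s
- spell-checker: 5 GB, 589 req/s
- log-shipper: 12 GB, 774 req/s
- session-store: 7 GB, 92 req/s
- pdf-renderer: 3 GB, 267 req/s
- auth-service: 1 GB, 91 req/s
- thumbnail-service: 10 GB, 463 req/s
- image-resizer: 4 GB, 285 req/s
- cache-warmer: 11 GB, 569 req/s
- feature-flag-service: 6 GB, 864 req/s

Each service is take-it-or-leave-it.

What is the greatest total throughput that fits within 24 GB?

2318

The ratio heuristic lands on spell-checker + pdf-renderer + auth-service + image-resizer + feature-flag-service (2096) but leaves 5 GB idle.
Dropping pdf-renderer and image-resizer frees 7 GB; slotting in log-shipper (12 GB) lifts the total to 2318 at 24 GB.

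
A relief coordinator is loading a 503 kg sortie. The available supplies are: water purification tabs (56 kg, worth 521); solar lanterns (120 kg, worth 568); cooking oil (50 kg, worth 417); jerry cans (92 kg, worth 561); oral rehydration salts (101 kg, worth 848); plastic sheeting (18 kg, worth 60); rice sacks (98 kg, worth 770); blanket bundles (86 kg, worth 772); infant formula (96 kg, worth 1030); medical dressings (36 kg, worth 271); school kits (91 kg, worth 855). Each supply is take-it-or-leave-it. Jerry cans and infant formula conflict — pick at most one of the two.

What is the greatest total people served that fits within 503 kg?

The ratio ordering already packs tightly: water purification tabs + cooking oil + oral rehydration salts + plastic sheeting + blanket bundles + infant formula + school kits, 498 kg, 4503.
Runner-up water purification tabs + cooking oil + oral rehydration salts + blanket bundles + infant formula + school kits tops out at 4443.

4503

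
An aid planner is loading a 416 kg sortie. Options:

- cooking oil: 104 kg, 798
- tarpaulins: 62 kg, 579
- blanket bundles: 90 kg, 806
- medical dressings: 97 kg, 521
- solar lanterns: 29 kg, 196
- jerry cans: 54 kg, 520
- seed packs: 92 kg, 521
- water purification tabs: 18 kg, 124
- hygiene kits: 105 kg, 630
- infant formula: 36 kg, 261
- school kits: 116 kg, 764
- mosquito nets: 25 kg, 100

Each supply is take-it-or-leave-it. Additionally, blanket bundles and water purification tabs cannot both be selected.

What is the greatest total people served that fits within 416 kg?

Cooking oil + tarpaulins + blanket bundles + jerry cans + hygiene kits uses 415 of the 416 kg and totals 3333.
Next best is cooking oil + tarpaulins + blanket bundles + solar lanterns + jerry cans + infant formula + mosquito nets at 3260 (400 kg) — short by 73.

3333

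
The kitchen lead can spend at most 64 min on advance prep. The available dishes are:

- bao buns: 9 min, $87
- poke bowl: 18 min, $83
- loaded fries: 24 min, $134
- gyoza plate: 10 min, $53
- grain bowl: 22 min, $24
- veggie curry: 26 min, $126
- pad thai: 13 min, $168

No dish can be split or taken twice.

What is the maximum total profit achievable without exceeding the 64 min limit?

Taking the top-ratio dishes first gives bao buns + loaded fries + gyoza plate + pad thai for 442 (56 min).
Dropping gyoza plate frees 10 min; slotting in poke bowl (18 min) lifts the total to 472 at 64 min.
The closest alternative, bao buns + loaded fries + gyoza plate + pad thai, reaches only 442.

472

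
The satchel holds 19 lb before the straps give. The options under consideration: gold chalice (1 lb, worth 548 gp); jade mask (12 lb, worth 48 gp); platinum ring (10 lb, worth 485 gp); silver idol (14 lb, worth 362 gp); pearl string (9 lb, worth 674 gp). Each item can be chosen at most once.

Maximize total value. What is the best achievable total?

1222

Taking gold chalice + pearl string: 10 lb used, 1222 in value.
No other feasible combination exceeds 1222.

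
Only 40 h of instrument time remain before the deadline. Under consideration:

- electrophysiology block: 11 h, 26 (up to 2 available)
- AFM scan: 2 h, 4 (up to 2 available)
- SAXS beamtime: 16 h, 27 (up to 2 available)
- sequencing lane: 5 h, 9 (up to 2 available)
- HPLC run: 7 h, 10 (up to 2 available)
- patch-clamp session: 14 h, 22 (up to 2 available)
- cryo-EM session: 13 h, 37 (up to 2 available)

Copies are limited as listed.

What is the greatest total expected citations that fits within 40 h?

The ratio ordering already packs tightly: electrophysiology block + AFM scan + 2×cryo-EM session, 39 h, 104.

104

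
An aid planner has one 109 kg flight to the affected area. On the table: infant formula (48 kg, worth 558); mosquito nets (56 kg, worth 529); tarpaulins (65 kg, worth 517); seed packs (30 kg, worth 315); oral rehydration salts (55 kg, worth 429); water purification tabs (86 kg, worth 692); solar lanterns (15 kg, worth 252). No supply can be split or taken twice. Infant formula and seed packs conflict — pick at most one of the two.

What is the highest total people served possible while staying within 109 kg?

Mosquito nets + seed packs + solar lanterns uses 101 of the 109 kg and totals 1096.
The closest alternative, infant formula + mosquito nets, reaches only 1087.

1096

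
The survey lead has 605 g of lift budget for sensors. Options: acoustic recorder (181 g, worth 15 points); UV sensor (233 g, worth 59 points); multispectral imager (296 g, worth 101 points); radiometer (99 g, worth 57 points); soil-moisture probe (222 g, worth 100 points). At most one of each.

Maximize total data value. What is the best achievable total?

Density check — radiometer 0.58, soil-moisture probe 0.45, multispectral imager 0.34, UV sensor 0.25 are the best per g.
Taking UV sensor + radiometer + soil-moisture probe: 554 g used, 216 in data value.
The closest alternative, multispectral imager + soil-moisture probe, reaches only 201.

216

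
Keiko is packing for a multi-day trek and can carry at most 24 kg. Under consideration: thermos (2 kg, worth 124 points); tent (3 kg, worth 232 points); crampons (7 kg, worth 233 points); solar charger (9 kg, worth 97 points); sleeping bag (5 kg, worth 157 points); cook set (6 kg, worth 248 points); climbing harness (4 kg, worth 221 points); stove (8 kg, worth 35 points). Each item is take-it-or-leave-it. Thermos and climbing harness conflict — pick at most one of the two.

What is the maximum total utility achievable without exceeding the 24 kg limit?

994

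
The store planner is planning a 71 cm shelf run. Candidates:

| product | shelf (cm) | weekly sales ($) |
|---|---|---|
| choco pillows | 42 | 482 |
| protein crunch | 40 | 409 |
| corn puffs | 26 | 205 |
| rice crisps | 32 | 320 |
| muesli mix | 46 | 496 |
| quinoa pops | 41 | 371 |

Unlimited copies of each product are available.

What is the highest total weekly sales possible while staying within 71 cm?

Density check — choco pillows 11.48, muesli mix 10.78, protein crunch 10.22 are the best per cm.
Best packing: choco pillows + corn puffs — 68 cm, 687 total.
The spare 3 cm is too small for any remaining product, and no exchange beats 687.

687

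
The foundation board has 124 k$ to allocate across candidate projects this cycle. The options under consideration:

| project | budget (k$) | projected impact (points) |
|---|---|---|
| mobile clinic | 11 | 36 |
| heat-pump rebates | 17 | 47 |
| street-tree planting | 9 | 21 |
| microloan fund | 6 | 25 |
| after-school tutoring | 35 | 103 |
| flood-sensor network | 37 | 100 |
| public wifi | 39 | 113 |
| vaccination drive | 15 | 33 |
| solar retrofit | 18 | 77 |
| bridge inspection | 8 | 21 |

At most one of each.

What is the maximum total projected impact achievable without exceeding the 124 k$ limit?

388

Taking the top-ratio projects first gives mobile clinic + microloan fund + after-school tutoring + public wifi + solar retrofit + bridge inspection for 375 (117 k$).
Dropping public wifi and bridge inspection frees 47 k$; slotting in heat-pump rebates + flood-sensor network (54 k$) lifts the total to 388 at 124 k$.
Runner-up mobile clinic + microloan fund + after-school tutoring + public wifi + vaccination drive + solar retrofit tops out at 387.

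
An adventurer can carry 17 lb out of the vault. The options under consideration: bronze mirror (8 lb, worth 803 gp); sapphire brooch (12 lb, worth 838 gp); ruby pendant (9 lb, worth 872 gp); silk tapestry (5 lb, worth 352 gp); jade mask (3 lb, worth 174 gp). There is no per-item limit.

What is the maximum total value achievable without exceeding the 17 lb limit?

1675

The ratio heuristic lands on 2×bronze mirror (1606) but leaves 1 lb idle.
The 8 lb tied up in bronze mirror is better spent on ruby pendant — total rises to 1675 (17 lb).
That's the maximum — no swap from here does better than 1675.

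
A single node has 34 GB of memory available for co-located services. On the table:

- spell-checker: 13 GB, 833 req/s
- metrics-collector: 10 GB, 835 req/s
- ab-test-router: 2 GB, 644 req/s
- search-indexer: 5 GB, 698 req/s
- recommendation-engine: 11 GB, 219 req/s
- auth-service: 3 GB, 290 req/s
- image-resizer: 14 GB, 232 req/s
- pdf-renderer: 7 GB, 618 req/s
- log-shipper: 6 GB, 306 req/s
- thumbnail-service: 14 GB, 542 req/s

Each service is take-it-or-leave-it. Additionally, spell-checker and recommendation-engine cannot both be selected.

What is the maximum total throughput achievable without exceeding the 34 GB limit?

3391

By throughput per GB: ab-test-router 322.00, search-indexer 139.60, auth-service 96.67, pdf-renderer 88.29 lead.
Metrics-collector + ab-test-router + search-indexer + auth-service + pdf-renderer + log-shipper uses 33 of the 34 GB and totals 3391.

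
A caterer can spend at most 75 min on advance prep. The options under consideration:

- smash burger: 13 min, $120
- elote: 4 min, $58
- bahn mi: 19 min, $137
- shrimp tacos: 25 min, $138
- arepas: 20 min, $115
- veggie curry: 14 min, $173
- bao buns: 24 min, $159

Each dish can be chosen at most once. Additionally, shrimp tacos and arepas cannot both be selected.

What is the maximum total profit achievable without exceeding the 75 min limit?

The ratio ordering already packs tightly: smash burger + elote + bahn mi + veggie curry + bao buns, 74 min, 647.
Nothing else feasible within 75 min beats 647.

647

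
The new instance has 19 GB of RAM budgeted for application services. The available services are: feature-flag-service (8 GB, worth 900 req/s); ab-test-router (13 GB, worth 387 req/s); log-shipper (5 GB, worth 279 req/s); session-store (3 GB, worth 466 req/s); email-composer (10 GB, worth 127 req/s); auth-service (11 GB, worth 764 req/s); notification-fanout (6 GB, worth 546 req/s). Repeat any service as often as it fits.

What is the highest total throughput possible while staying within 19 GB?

2796

Taking 6×session-store: 18 GB used, 2796 in throughput.
Every other selection either busts 19 GB or fails to beat 2796.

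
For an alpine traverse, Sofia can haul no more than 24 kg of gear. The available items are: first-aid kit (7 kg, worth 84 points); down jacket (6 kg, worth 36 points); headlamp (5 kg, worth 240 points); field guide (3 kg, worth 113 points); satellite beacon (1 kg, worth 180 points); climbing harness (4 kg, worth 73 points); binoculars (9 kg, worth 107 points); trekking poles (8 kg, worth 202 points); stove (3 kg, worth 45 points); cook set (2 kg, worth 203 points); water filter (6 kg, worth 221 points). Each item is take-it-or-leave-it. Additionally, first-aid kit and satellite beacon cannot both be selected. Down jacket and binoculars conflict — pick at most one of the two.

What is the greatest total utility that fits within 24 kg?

1075

Taking headlamp + field guide + satellite beacon + climbing harness + stove + cook set + water filter: 24 kg used, 1075 in utility.
Runner-up headlamp + satellite beacon + trekking poles + cook set + water filter tops out at 1046.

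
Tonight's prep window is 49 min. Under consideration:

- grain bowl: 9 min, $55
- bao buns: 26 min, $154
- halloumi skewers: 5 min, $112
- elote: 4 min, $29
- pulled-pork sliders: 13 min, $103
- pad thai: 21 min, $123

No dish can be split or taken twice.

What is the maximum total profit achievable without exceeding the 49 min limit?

398

By profit per min: halloumi skewers 22.40, pulled-pork sliders 7.92, elote 7.25, grain bowl 6.11 lead.
Greedy by ratio would take grain bowl + halloumi skewers + elote + pulled-pork sliders: 31 min used, total 299.
Dropping grain bowl frees 9 min; slotting in bao buns (26 min) lifts the total to 398 at 48 min.
The spare 1 min is too small for any remaining dish, and no exchange beats 398.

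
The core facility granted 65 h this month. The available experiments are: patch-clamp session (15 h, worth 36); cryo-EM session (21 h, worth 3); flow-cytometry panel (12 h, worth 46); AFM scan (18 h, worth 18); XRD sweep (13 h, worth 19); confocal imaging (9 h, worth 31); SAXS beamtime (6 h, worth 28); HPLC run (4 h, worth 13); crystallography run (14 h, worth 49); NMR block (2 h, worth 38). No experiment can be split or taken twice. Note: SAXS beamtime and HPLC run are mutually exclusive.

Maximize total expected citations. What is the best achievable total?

228

Density check — NMR block 19.00, SAXS beamtime 4.67, flow-cytometry panel 3.83 are the best per h.
Taking patch-clamp session + flow-cytometry panel + confocal imaging + SAXS beamtime + crystallography run + NMR block: 58 h used, 228 in expected citations.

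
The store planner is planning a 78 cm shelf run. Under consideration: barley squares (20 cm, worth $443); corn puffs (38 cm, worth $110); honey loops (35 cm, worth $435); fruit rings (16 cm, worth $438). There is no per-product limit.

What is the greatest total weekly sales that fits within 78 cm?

1767

A density-first pass picks 4×fruit rings — 1752 at 64 cm.
Replace 3×fruit rings with 3×barley squares: the trade gains 15 net, giving 1767 at 76 cm.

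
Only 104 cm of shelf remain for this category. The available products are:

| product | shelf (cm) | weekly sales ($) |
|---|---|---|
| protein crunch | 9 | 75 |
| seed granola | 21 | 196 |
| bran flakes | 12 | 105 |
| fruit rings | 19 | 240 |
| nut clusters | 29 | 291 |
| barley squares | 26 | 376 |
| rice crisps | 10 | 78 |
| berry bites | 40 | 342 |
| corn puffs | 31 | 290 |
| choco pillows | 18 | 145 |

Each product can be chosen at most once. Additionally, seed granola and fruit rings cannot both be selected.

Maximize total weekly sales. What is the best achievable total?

1157

Density check — barley squares 14.46, fruit rings 12.63, nut clusters 10.03, corn puffs 9.35 are the best per cm.
Taking bran flakes + fruit rings + nut clusters + barley squares + choco pillows: 104 cm used, 1157 in weekly sales.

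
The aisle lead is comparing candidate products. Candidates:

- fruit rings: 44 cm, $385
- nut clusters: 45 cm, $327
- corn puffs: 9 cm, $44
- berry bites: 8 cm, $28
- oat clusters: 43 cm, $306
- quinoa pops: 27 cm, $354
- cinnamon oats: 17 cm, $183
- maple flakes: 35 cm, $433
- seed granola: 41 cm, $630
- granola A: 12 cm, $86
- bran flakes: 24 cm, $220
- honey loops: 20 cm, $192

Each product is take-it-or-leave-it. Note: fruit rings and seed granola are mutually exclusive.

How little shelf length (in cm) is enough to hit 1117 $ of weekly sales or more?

Minimise cm subject to total weekly sales ≥ 1117.
quinoa pops + cinnamon oats + seed granola reaches 1167 using 85 cm.
Any bundle with less than 85 cm falls short of 1117.

85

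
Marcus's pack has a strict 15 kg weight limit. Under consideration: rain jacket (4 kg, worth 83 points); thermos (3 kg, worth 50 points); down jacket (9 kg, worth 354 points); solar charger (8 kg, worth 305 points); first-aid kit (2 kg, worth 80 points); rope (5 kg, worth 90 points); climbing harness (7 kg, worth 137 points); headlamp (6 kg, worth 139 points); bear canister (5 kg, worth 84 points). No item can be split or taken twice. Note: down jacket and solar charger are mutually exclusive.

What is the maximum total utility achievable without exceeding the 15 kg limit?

517

By utility per kg: first-aid kit 40.00, down jacket 39.33, solar charger 38.12 lead.
Taking rain jacket + down jacket + first-aid kit: 15 kg used, 517 in utility.
Runner-up down jacket + headlamp tops out at 493.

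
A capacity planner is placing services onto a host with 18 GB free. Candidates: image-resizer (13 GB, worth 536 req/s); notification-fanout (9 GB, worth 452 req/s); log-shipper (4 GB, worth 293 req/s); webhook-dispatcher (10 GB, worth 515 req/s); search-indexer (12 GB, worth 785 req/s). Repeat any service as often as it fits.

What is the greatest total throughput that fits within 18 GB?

1172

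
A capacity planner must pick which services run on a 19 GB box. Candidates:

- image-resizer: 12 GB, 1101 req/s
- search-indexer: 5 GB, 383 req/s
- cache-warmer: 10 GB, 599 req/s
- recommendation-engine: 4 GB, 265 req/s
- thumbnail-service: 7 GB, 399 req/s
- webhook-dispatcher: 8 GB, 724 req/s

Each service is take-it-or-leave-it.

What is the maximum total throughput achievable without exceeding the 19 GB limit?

A density-first pass picks image-resizer + search-indexer — 1484 at 17 GB.
Replace search-indexer with thumbnail-service: the trade gains 16 net, giving 1500 at 19 GB.
No other feasible combination exceeds 1500.

1500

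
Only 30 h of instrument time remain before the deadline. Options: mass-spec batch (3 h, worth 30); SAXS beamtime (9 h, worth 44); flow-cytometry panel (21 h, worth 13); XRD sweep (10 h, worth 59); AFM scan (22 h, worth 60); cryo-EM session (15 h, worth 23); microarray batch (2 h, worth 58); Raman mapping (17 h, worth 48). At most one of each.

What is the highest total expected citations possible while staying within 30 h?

Ranking by ratio (expected citations/h): microarray batch 29.00, mass-spec batch 10.00, XRD sweep 5.90, SAXS beamtime 4.89.
The ratio ordering already packs tightly: mass-spec batch + SAXS beamtime + XRD sweep + microarray batch, 24 h, 191.
Runner-up mass-spec batch + XRD sweep + cryo-EM session + microarray batch tops out at 170.

191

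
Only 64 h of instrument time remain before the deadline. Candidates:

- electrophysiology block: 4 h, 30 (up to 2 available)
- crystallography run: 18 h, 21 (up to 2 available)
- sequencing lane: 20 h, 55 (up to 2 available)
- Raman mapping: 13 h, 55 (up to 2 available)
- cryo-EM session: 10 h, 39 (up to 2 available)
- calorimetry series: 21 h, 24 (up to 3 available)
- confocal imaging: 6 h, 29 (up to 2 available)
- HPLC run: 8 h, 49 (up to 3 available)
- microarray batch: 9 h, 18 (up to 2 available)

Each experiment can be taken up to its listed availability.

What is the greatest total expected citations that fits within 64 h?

Taking the top-ratio experiments first gives 2×electrophysiology block + Raman mapping + 2×confocal imaging + 3×HPLC run for 320 (57 h).
Replace confocal imaging with Raman mapping: the trade gains 26 net, giving 346 at 64 h.
No other feasible combination exceeds 346.

346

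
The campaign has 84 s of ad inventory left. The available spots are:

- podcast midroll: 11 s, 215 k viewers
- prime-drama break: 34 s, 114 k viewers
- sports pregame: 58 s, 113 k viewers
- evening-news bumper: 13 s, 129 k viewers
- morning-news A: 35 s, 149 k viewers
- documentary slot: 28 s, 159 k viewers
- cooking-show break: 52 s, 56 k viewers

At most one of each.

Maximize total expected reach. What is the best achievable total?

523

Filling by ratio: podcast midroll + evening-news bumper + documentary slot for 503, with 32 s left unused.
Dropping evening-news bumper frees 13 s; slotting in morning-news A (35 s) lifts the total to 523 at 74 s.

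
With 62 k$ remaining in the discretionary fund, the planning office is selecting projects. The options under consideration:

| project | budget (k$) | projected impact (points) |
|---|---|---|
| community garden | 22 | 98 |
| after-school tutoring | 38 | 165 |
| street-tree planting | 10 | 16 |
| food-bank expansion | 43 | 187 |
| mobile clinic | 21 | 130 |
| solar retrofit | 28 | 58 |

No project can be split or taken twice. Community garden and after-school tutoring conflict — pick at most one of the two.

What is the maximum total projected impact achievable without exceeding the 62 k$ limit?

By projected impact per k$: mobile clinic 6.19, community garden 4.45, food-bank expansion 4.35 lead.
Filling by ratio: community garden + street-tree planting + mobile clinic for 244, with 9 k$ left unused.
Replace community garden and street-tree planting with after-school tutoring: the trade gains 51 net, giving 295 at 59 k$.
The closest alternative, community garden + street-tree planting + mobile clinic, reaches only 244.

295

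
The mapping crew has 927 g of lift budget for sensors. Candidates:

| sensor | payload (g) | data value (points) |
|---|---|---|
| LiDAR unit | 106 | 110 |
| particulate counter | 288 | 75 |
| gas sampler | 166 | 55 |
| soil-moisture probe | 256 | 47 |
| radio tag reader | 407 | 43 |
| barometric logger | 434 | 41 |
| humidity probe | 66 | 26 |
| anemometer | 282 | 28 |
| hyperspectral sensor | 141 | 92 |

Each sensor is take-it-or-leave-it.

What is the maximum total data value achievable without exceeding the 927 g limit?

358

LiDAR unit + particulate counter + gas sampler + humidity probe + hyperspectral sensor uses 767 of the 927 g and totals 358.
The closest alternative, LiDAR unit + particulate counter + soil-moisture probe + humidity probe + hyperspectral sensor, reaches only 350.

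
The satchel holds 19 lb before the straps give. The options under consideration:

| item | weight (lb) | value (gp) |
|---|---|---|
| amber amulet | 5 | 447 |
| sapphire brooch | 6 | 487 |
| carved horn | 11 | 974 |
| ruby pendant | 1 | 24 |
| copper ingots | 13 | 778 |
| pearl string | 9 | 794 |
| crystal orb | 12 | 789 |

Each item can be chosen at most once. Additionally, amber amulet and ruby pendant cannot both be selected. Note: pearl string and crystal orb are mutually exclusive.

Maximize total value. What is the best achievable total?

1485

Sapphire brooch + carved horn + ruby pendant uses 18 of the 19 lb and totals 1485.
Next best is sapphire brooch + carved horn at 1461 (17 lb) — short by 24.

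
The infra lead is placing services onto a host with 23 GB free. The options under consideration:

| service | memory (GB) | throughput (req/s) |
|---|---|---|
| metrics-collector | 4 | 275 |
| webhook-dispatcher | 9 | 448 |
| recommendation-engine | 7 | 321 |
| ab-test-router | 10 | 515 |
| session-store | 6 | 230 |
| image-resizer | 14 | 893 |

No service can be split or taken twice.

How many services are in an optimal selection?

Best achievable throughput is 1341.
For example webhook-dispatcher + image-resizer achieves it, using 23 GB.
All optima have 2 services.

2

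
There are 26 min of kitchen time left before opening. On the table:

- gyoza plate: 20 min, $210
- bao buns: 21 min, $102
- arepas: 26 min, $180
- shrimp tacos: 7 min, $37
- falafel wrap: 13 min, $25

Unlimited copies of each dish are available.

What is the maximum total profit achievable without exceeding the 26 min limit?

210

Taking gyoza plate: 20 min used, 210 in profit.
The spare 6 min is too small for any remaining dish, and no exchange beats 210.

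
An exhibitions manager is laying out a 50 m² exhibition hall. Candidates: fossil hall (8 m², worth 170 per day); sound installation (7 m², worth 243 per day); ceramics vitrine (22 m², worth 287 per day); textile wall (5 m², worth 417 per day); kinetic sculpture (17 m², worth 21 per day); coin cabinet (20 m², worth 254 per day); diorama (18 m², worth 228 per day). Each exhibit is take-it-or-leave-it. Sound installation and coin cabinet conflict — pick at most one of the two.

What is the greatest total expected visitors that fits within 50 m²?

1117

Ranking by ratio (expected visitors/m²): textile wall 83.40, sound installation 34.71, fossil hall 21.25.
The ratio ordering already packs tightly: fossil hall + sound installation + ceramics vitrine + textile wall, 42 m², 1117.
Runner-up fossil hall + sound installation + textile wall + diorama tops out at 1058.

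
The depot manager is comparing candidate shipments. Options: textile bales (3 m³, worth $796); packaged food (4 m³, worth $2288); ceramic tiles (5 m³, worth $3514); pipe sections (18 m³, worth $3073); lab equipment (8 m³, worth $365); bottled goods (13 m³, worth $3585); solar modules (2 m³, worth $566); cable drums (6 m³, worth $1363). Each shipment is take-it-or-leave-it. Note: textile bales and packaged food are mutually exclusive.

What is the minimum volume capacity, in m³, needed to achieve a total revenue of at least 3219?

5

Need the lightest bundle worth ≥ 3219.
ceramic tiles: 3514 revenue at 5 m³.
Below 5 m³ the best achievable stays under 3219.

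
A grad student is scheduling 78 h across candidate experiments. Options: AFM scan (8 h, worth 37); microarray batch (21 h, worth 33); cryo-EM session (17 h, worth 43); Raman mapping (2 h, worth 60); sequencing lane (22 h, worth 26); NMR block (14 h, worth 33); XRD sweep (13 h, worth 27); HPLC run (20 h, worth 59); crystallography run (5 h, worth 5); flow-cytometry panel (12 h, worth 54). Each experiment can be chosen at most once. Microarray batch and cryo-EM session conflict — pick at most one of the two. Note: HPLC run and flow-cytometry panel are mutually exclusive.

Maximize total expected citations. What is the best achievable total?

Best packing: AFM scan + cryo-EM session + Raman mapping + NMR block + XRD sweep + HPLC run — 74 h, 259 total.
Every other selection either busts 78 h or breaks a pairing rule or fails to beat 259.

259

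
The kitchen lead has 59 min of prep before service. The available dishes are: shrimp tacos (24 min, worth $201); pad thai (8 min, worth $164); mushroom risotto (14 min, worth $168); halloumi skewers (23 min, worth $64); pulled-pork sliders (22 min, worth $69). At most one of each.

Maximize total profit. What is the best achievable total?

533

By profit per min: pad thai 20.50, mushroom risotto 12.00, shrimp tacos 8.38, pulled-pork sliders 3.14 lead.
Best packing: shrimp tacos + pad thai + mushroom risotto — 46 min, 533 total.
Every other selection either busts 59 min or fails to beat 533.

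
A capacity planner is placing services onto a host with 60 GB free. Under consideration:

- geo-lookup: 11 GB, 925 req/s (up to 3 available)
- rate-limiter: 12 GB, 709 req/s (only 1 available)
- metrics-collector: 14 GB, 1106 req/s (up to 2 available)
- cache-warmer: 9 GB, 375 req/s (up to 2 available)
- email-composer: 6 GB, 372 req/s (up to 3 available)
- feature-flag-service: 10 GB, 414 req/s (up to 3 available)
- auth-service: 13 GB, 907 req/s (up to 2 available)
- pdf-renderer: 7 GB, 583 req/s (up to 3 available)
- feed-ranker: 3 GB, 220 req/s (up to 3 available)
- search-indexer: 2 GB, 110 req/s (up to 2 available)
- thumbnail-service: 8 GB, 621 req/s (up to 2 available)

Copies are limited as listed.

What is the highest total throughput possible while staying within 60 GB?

Ranking by ratio (throughput/GB): geo-lookup 84.09, pdf-renderer 83.29, metrics-collector 79.00, thumbnail-service 77.62.
The ratio ordering already packs tightly: 3×geo-lookup + 3×pdf-renderer + 2×feed-ranker, 60 GB, 4964.
No other feasible combination exceeds 4964.

4964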